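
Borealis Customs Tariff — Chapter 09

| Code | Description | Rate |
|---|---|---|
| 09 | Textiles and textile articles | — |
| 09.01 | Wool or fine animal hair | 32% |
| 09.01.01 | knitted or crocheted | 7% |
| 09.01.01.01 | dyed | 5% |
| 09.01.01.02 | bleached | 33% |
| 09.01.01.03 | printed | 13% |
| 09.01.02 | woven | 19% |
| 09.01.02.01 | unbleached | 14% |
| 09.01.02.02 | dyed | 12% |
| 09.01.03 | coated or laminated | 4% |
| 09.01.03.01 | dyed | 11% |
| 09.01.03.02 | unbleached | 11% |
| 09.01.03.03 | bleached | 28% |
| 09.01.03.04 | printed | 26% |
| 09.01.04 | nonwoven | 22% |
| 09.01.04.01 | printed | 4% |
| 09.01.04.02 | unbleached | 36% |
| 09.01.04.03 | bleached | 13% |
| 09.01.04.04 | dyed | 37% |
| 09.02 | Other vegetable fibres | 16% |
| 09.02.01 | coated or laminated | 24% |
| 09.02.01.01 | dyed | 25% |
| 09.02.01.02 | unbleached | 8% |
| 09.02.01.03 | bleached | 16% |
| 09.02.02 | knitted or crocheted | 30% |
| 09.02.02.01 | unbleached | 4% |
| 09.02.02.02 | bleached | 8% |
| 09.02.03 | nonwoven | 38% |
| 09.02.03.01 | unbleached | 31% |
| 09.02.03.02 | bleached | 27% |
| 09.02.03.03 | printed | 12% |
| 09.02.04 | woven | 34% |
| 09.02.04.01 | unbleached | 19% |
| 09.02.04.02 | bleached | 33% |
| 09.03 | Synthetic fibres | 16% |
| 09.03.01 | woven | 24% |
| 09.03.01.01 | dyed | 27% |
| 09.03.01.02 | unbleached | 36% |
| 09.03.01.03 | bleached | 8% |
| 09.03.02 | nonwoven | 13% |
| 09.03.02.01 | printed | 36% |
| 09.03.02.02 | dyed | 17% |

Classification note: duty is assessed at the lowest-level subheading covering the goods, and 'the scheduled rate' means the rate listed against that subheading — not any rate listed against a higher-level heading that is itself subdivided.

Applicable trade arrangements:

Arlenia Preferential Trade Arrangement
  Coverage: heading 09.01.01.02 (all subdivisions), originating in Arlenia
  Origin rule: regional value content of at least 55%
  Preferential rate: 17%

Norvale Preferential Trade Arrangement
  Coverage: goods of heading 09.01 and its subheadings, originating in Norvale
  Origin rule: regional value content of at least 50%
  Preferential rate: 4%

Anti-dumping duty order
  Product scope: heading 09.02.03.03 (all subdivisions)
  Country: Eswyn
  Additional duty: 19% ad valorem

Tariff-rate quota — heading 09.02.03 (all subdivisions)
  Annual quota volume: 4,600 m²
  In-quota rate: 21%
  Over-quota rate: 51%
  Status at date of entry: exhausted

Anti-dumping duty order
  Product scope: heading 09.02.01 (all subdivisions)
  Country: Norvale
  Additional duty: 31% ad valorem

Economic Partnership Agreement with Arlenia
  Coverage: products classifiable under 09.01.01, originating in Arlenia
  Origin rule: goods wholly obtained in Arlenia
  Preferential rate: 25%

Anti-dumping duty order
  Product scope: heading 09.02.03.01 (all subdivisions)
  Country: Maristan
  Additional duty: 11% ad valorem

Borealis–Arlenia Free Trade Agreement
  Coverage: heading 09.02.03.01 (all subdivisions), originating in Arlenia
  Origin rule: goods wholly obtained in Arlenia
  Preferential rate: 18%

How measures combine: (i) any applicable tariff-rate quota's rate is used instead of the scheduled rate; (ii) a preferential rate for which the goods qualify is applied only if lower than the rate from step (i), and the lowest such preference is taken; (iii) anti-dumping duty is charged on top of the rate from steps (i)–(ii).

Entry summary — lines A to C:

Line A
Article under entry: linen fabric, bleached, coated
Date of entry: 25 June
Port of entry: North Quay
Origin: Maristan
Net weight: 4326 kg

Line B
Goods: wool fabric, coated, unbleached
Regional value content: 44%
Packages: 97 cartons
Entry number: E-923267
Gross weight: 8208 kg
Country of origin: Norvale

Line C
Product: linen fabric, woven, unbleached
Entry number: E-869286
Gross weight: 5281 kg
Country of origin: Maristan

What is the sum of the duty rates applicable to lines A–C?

46%

Line A: linen → 09.02; coated → 09.02.01; bleached → 09.02.01.03. Scheduled 16%. No special measure applies. → 16%.
Line B: wool → 09.01; coated → 09.01.03; unbleached → 09.01.03.02. Scheduled 11%. Norvale agreement on 09.01: RVC < 50%. → 11%.
Line C: linen → 09.02; woven → 09.02.04; unbleached → 09.02.04.01. Scheduled 19%. No special measure applies. → 19%.
Sum: 16% + 11% + 19% = 46%.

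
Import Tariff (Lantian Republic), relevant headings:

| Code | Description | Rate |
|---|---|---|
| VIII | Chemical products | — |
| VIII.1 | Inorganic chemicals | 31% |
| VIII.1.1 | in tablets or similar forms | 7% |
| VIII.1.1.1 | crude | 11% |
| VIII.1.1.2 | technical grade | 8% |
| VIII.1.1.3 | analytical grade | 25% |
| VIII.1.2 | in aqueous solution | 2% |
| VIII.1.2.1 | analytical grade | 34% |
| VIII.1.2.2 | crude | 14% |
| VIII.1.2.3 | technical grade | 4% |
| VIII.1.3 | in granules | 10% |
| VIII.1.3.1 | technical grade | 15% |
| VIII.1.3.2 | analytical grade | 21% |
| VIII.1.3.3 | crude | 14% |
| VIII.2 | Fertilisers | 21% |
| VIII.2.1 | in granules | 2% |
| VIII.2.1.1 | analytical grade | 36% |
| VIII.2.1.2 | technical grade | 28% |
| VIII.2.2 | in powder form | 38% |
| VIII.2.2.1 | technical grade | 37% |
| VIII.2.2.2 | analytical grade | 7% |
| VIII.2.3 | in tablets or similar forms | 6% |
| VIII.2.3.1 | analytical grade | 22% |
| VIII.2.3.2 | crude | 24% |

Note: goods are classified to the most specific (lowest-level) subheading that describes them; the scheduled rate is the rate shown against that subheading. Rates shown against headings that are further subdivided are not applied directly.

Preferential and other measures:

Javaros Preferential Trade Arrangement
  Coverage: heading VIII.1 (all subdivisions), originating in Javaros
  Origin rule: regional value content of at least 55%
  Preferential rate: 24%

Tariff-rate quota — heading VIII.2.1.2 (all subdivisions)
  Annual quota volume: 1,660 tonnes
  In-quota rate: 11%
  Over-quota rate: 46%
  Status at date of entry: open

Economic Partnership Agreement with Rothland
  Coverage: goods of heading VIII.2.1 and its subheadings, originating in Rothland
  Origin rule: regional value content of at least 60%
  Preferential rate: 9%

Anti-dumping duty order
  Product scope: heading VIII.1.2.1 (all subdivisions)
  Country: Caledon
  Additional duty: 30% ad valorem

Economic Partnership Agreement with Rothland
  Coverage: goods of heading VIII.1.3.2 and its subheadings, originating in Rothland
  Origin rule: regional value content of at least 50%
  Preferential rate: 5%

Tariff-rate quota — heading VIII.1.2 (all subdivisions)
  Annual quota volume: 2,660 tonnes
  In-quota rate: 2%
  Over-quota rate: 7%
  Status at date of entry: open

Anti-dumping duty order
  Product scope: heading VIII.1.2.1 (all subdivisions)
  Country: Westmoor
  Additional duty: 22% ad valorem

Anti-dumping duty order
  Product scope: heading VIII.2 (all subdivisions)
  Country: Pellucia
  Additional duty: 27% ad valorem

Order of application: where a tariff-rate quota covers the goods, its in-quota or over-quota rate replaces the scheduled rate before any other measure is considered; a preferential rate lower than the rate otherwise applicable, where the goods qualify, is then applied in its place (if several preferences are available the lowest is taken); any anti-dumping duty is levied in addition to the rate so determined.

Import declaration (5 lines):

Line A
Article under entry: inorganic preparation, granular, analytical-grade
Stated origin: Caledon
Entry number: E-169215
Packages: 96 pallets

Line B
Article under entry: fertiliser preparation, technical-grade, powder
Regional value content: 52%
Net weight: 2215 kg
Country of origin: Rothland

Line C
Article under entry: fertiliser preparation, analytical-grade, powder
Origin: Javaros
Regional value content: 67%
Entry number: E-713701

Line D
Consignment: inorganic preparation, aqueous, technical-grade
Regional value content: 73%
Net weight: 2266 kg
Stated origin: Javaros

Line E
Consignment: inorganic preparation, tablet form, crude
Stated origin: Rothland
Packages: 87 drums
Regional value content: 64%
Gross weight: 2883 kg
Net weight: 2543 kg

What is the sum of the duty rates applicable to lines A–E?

Line A: inorganic → VIII.1; granular → VIII.1.3; analytical-grade → VIII.1.3.2. Scheduled 21%. No special measure applies. → 21%.
Line B: fertiliser → VIII.2; powder → VIII.2.2; technical-grade → VIII.2.2.1. Scheduled 37%. Rothland agreement on VIII.2.1: VIII.2.2.1 not covered; Rothland agreement on VIII.1.3.2: VIII.2.2.1 not covered. → 37%.
Line C: fertiliser → VIII.2; powder → VIII.2.2; analytical-grade → VIII.2.2.2. Scheduled 7%. Javaros agreement on VIII.1: VIII.2.2.2 not covered. → 7%.
Line D: inorganic → VIII.1; aqueous → VIII.1.2; technical-grade → VIII.1.2.3. Scheduled 4%. quota on VIII.1.2 open → in-quota 2%; Javaros agreement on VIII.1: RVC ≥ 55% → 24% available; preference 24% not lower than 2% → no reduction. → 2%.
Line E: inorganic → VIII.1; tablet form → VIII.1.1; crude → VIII.1.1.1. Scheduled 11%. Rothland agreement on VIII.2.1: VIII.1.1.1 not covered; Rothland agreement on VIII.1.3.2: VIII.1.1.1 not covered. → 11%.
Sum: 21% + 37% + 7% + 2% + 11% = 78%.

78%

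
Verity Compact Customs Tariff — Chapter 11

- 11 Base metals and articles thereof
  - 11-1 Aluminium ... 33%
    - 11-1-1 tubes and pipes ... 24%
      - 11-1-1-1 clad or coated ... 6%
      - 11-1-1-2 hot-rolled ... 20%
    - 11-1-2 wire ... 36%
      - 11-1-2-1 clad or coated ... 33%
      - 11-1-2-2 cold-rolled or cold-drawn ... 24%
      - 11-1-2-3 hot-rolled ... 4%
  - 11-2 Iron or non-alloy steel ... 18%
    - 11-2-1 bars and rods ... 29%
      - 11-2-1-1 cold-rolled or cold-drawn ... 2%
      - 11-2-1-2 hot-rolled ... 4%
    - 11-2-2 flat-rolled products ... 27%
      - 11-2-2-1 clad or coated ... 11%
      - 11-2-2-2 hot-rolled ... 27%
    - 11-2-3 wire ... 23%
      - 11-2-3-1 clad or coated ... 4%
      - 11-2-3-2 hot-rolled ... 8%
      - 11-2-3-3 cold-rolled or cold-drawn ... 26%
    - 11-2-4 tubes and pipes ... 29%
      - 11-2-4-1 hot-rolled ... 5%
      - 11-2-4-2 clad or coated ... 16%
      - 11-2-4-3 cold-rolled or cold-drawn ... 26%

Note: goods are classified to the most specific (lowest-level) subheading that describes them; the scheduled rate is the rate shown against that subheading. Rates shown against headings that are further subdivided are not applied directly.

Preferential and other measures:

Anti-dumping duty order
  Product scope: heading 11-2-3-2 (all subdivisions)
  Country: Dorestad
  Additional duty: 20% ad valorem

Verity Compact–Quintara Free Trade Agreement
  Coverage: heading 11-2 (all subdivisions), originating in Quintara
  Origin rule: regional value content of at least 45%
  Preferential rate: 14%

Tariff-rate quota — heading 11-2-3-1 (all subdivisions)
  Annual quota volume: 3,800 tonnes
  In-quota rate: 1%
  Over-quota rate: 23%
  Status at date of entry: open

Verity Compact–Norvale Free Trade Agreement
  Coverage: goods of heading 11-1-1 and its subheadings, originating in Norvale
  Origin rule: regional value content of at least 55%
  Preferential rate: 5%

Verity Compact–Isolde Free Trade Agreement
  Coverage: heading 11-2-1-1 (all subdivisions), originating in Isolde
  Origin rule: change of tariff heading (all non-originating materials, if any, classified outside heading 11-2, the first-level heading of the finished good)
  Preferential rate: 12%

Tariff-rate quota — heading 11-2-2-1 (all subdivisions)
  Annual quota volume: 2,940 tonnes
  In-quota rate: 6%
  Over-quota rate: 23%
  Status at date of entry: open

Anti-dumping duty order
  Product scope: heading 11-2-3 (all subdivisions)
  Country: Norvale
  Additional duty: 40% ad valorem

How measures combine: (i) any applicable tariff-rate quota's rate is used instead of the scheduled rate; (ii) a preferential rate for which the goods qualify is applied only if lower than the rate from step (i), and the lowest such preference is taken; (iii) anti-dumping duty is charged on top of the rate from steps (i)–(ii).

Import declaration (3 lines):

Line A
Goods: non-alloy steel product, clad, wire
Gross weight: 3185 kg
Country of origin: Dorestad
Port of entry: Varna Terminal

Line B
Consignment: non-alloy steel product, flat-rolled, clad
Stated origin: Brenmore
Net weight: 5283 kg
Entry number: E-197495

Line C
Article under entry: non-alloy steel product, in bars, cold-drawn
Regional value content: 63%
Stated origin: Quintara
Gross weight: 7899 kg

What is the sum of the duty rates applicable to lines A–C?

Line A: non-alloy steel → 11-2; wire → 11-2-3; clad → 11-2-3-1. Scheduled 4%. quota on 11-2-3-1 open → in-quota 1%. → 1%.
Line B: non-alloy steel → 11-2; flat-rolled → 11-2-2; clad → 11-2-2-1. Scheduled 11%. quota on 11-2-2-1 open → in-quota 6%. → 6%.
Line C: non-alloy steel → 11-2; in bars → 11-2-1; cold-drawn → 11-2-1-1. Scheduled 2%. Quintara agreement on 11-2: RVC ≥ 45% → 14% available; preference 14% not lower than 2% → no reduction. → 2%.
Sum: 1% + 6% + 2% = 9%.

9%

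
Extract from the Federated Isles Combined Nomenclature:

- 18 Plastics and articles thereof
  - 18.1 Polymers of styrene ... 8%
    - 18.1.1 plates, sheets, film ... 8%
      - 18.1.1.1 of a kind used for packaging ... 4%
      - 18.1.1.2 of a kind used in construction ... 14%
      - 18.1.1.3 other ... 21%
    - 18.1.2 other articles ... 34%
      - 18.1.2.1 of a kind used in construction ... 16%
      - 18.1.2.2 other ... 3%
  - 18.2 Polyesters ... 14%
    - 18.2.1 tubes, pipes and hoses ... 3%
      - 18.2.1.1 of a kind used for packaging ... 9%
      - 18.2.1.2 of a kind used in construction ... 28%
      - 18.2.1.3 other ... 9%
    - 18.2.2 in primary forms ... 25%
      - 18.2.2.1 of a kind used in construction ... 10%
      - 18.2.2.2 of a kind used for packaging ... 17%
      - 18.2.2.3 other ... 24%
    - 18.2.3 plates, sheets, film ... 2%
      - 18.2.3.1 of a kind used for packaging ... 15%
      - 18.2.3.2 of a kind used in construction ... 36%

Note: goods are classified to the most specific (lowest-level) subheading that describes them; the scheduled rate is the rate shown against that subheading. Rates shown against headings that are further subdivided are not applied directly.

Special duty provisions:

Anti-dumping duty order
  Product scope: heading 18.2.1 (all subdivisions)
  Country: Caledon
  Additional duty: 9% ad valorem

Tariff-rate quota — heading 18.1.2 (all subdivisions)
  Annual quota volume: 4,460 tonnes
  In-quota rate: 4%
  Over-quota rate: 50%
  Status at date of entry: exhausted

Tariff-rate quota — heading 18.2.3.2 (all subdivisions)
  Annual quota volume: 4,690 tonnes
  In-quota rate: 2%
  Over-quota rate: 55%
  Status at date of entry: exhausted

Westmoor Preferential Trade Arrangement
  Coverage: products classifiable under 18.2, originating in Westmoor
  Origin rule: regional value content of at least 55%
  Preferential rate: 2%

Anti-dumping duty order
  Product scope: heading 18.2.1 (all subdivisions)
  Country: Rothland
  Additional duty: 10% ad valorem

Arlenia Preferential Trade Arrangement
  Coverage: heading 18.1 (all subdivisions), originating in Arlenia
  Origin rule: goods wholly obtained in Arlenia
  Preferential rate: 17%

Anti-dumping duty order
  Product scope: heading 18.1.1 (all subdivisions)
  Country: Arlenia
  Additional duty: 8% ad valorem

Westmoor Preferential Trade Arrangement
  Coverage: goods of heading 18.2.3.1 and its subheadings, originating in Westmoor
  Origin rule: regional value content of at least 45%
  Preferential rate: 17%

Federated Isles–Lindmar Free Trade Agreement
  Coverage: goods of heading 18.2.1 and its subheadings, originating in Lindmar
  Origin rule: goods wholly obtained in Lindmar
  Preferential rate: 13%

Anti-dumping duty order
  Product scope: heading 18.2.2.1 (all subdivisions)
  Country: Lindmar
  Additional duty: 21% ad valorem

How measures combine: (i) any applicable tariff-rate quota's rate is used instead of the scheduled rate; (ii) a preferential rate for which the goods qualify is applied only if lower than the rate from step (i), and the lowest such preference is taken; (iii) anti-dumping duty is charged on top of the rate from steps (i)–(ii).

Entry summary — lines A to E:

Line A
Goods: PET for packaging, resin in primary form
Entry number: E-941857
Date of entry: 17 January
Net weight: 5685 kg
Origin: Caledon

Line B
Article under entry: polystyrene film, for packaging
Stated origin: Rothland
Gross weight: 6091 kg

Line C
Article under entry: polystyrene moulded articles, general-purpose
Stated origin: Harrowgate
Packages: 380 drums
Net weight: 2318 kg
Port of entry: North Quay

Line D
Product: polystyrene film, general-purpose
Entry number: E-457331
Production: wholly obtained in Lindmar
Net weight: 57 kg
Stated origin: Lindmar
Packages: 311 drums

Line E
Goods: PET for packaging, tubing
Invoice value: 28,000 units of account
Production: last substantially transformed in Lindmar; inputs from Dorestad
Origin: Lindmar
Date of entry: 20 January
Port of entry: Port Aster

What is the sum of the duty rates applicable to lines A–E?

Line A: PET → 18.2; resin in primary form → 18.2.2; for packaging → 18.2.2.2. Scheduled 17%. No special measure applies. → 17%.
Line B: polystyrene → 18.1; film → 18.1.1; for packaging → 18.1.1.1. Scheduled 4%. No special measure applies. → 4%.
Line C: polystyrene → 18.1; moulded articles → 18.1.2; general-purpose → 18.1.2.2. Scheduled 3%. quota on 18.1.2 exhausted → over-quota 50%. → 50%.
Line D: polystyrene → 18.1; film → 18.1.1; general-purpose → 18.1.1.3. Scheduled 21%. Lindmar agreement on 18.2.1: 18.1.1.3 not covered. → 21%.
Line E: PET → 18.2; tubing → 18.2.1; for packaging → 18.2.1.1. Scheduled 9%. Lindmar agreement on 18.2.1: not wholly obtained. → 9%.
Sum: 17% + 4% + 50% + 21% + 9% = 101%.

101%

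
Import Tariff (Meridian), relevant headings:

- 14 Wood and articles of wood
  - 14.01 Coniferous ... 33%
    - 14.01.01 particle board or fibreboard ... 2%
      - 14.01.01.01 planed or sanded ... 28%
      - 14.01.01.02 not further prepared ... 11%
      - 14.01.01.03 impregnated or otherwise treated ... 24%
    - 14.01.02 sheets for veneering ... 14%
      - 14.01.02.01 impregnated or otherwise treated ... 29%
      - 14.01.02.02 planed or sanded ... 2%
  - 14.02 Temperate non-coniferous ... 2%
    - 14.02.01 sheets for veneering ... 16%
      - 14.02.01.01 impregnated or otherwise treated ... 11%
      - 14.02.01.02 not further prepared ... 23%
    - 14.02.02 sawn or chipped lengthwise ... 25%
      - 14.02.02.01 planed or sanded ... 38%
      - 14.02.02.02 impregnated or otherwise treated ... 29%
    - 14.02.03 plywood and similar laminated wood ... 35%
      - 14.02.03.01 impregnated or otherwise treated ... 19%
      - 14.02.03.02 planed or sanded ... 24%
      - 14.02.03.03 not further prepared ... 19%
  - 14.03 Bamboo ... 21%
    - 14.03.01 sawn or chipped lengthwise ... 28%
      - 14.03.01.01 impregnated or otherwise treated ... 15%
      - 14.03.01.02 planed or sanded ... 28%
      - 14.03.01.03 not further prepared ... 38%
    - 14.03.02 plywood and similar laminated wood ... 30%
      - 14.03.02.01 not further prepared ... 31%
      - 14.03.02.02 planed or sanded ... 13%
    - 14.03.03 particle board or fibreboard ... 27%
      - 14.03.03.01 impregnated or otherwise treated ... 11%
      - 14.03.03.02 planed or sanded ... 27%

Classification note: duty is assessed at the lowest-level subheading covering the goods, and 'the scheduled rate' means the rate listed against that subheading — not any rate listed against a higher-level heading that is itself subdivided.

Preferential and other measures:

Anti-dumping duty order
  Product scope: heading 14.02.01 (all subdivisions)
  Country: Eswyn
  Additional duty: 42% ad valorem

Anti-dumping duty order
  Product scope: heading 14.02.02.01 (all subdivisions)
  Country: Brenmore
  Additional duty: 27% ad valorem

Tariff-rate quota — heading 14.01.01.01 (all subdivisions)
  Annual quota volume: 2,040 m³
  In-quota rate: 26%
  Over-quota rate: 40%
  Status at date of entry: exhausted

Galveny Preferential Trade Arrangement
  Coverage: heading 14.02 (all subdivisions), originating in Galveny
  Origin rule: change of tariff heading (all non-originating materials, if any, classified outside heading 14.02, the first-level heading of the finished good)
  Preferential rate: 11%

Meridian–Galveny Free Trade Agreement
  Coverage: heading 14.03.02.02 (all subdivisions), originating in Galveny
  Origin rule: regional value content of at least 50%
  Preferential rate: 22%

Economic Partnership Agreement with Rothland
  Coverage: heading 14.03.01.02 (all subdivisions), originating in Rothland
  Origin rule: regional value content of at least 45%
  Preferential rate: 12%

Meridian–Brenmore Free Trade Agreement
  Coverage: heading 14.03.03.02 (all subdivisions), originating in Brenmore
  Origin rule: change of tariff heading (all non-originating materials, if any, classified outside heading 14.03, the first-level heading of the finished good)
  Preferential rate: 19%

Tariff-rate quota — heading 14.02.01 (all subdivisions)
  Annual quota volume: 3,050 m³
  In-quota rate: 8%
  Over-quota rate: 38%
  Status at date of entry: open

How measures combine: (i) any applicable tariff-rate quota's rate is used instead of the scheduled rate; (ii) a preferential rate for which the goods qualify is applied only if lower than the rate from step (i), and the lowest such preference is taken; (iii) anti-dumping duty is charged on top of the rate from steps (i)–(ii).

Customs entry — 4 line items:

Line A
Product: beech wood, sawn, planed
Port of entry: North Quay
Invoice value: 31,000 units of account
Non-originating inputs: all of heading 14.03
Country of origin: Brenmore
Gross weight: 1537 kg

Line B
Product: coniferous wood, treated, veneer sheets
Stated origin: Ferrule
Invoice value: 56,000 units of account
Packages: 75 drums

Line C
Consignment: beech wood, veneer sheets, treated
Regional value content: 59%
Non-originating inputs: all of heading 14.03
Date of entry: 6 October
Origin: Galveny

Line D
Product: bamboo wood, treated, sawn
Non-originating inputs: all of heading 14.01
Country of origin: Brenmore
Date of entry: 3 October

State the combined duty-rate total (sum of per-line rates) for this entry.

Line A: beech → 14.02; sawn → 14.02.02; planed → 14.02.02.01. Scheduled 38%. Brenmore agreement on 14.03.03.02: 14.02.02.01 not covered; anti-dumping (Brenmore, 14.02.02.01): +27%; total 38% + 27% = 65%. → 65%.
Line B: coniferous → 14.01; veneer sheets → 14.01.02; treated → 14.01.02.01. Scheduled 29%. No special measure applies. → 29%.
Line C: beech → 14.02; veneer sheets → 14.02.01; treated → 14.02.01.01. Scheduled 11%. quota on 14.02.01 open → in-quota 8%; Galveny agreement on 14.02: CTH met → 11% available; Galveny agreement on 14.03.02.02: 14.02.01.01 not covered; preference 11% not lower than 8% → no reduction. → 8%.
Line D: bamboo → 14.03; sawn → 14.03.01; treated → 14.03.01.01. Scheduled 15%. Brenmore agreement on 14.03.03.02: 14.03.01.01 not covered. → 15%.
Sum: 65% + 29% + 8% + 15% = 117%.

117%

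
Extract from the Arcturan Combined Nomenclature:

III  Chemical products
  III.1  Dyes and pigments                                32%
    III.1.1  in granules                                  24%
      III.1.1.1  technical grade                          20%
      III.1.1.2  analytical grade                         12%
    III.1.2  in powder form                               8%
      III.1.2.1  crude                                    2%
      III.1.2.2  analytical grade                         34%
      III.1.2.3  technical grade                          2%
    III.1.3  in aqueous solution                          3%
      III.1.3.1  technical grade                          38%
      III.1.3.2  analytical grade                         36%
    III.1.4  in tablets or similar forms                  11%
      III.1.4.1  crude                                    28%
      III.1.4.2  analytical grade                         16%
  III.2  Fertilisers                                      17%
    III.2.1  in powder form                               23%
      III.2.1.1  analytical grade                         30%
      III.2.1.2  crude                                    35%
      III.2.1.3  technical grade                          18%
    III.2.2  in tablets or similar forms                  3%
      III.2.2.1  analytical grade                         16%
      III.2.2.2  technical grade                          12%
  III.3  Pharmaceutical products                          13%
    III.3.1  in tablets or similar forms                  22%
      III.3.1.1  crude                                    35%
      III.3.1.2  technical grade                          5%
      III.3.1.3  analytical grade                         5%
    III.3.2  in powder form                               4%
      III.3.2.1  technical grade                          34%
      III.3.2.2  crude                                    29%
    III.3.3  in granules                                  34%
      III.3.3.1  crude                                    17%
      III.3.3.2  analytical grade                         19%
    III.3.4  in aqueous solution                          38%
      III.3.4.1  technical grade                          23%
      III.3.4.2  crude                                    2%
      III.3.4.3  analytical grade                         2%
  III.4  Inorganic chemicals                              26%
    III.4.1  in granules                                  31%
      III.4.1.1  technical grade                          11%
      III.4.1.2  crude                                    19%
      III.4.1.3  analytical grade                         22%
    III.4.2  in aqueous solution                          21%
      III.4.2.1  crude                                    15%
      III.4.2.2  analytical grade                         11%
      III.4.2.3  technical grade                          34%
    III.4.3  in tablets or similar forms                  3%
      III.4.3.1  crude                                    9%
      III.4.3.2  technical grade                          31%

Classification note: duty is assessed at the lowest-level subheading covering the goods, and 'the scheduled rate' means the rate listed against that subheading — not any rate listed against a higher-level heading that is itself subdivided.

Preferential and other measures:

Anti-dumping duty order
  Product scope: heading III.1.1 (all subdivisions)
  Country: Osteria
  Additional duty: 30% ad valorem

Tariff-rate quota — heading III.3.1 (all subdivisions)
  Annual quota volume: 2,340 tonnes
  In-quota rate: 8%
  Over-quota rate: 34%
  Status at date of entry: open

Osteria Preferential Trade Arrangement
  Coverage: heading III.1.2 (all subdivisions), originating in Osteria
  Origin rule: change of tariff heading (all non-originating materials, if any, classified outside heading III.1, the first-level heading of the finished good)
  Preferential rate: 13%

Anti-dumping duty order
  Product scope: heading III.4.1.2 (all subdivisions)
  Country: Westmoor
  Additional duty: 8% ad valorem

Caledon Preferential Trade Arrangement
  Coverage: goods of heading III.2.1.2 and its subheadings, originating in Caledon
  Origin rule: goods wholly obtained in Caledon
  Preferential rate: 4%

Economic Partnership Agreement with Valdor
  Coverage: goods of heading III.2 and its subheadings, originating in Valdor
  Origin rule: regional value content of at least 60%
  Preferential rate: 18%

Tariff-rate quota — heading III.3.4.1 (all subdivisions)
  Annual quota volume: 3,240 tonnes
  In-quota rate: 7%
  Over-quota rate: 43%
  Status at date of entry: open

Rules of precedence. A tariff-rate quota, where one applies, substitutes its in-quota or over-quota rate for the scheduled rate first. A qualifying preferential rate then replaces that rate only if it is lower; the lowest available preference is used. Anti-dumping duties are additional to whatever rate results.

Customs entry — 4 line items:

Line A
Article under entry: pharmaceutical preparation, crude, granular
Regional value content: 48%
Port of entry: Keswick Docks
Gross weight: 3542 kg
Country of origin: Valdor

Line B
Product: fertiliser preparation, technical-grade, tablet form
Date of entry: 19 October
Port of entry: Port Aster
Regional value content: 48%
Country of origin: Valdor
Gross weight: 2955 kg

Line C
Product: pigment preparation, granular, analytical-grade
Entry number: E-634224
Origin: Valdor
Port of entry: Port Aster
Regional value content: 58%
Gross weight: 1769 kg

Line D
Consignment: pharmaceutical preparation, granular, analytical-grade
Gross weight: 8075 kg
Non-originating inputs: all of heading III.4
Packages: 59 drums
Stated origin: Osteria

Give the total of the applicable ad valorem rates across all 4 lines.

Line A: pharmaceutical → III.3; granular → III.3.3; crude → III.3.3.1. Scheduled 17%. Valdor agreement on III.2: III.3.3.1 not covered. → 17%.
Line B: fertiliser → III.2; tablet form → III.2.2; technical-grade → III.2.2.2. Scheduled 12%. Valdor agreement on III.2: RVC < 60%. → 12%.
Line C: pigment → III.1; granular → III.1.1; analytical-grade → III.1.1.2. Scheduled 12%. Valdor agreement on III.2: III.1.1.2 not covered. → 12%.
Line D: pharmaceutical → III.3; granular → III.3.3; analytical-grade → III.3.3.2. Scheduled 19%. Osteria agreement on III.1.2: III.3.3.2 not covered. → 19%.
Sum: 17% + 12% + 12% + 19% = 60%.

60%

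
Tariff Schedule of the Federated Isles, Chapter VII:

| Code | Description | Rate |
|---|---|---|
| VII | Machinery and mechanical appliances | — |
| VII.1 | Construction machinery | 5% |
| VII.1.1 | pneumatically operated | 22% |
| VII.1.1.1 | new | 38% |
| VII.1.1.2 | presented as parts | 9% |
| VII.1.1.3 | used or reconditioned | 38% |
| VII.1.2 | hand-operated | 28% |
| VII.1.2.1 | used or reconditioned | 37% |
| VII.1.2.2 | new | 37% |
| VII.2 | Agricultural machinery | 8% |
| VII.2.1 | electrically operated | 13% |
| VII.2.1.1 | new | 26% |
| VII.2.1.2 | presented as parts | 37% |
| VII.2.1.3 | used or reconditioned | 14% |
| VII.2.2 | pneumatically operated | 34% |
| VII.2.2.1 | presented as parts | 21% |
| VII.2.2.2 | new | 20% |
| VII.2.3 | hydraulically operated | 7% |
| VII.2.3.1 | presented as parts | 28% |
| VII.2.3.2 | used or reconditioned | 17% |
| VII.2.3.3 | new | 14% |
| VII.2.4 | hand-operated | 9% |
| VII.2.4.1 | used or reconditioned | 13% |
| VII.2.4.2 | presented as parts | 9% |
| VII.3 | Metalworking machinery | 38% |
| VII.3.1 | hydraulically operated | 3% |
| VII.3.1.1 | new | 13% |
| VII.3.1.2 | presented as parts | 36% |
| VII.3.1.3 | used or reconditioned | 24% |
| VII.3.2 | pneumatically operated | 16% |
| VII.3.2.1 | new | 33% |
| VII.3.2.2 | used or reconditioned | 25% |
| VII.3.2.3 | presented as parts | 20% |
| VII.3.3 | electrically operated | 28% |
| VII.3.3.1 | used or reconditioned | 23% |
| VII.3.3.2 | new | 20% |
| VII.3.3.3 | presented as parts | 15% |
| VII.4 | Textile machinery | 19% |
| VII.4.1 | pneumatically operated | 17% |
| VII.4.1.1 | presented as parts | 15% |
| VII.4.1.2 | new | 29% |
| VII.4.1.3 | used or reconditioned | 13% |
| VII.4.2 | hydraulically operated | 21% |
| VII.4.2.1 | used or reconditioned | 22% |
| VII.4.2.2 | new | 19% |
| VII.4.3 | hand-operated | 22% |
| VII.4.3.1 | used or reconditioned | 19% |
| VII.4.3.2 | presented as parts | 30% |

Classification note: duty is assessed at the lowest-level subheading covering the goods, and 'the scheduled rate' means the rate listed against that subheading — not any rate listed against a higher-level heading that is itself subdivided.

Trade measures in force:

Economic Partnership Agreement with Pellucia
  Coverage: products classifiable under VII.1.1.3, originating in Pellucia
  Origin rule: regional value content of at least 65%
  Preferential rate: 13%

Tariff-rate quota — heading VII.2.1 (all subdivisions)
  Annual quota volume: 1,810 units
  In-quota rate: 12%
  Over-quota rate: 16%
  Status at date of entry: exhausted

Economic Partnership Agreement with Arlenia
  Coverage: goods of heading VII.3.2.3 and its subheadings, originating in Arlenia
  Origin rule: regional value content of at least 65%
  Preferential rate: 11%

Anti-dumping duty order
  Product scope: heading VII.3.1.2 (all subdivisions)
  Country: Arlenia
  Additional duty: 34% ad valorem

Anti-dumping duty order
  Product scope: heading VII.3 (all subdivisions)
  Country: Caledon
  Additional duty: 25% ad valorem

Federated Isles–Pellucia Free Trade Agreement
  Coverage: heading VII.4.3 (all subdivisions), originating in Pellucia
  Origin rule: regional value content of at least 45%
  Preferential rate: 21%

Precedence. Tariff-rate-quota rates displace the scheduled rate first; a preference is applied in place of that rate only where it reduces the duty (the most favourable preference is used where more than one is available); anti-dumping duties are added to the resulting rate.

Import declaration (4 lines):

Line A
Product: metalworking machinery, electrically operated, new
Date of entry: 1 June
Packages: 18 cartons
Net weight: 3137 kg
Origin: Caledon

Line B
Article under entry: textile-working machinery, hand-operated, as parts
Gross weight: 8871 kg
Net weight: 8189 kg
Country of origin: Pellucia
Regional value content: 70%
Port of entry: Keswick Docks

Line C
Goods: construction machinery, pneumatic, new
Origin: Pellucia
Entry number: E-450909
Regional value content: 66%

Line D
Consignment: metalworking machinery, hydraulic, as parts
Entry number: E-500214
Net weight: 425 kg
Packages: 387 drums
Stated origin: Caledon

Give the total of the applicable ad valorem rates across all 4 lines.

Line A: metalworking → VII.3; electrically operated → VII.3.3; new → VII.3.3.2. Scheduled 20%. anti-dumping (Caledon, VII.3): +25%; total 20% + 25% = 45%. → 45%.
Line B: textile-working → VII.4; hand-operated → VII.4.3; as parts → VII.4.3.2. Scheduled 30%. Pellucia agreement on VII.1.1.3: VII.4.3.2 not covered; Pellucia agreement on VII.4.3: RVC ≥ 45% → 21% available; preferential 21%. → 21%.
Line C: construction → VII.1; pneumatic → VII.1.1; new → VII.1.1.1. Scheduled 38%. Pellucia agreement on VII.1.1.3: VII.1.1.1 not covered; Pellucia agreement on VII.4.3: VII.1.1.1 not covered. → 38%.
Line D: metalworking → VII.3; hydraulic → VII.3.1; as parts → VII.3.1.2. Scheduled 36%. anti-dumping (Caledon, VII.3): +25%; total 36% + 25% = 61%. → 61%.
Sum: 45% + 21% + 38% + 61% = 165%.

165%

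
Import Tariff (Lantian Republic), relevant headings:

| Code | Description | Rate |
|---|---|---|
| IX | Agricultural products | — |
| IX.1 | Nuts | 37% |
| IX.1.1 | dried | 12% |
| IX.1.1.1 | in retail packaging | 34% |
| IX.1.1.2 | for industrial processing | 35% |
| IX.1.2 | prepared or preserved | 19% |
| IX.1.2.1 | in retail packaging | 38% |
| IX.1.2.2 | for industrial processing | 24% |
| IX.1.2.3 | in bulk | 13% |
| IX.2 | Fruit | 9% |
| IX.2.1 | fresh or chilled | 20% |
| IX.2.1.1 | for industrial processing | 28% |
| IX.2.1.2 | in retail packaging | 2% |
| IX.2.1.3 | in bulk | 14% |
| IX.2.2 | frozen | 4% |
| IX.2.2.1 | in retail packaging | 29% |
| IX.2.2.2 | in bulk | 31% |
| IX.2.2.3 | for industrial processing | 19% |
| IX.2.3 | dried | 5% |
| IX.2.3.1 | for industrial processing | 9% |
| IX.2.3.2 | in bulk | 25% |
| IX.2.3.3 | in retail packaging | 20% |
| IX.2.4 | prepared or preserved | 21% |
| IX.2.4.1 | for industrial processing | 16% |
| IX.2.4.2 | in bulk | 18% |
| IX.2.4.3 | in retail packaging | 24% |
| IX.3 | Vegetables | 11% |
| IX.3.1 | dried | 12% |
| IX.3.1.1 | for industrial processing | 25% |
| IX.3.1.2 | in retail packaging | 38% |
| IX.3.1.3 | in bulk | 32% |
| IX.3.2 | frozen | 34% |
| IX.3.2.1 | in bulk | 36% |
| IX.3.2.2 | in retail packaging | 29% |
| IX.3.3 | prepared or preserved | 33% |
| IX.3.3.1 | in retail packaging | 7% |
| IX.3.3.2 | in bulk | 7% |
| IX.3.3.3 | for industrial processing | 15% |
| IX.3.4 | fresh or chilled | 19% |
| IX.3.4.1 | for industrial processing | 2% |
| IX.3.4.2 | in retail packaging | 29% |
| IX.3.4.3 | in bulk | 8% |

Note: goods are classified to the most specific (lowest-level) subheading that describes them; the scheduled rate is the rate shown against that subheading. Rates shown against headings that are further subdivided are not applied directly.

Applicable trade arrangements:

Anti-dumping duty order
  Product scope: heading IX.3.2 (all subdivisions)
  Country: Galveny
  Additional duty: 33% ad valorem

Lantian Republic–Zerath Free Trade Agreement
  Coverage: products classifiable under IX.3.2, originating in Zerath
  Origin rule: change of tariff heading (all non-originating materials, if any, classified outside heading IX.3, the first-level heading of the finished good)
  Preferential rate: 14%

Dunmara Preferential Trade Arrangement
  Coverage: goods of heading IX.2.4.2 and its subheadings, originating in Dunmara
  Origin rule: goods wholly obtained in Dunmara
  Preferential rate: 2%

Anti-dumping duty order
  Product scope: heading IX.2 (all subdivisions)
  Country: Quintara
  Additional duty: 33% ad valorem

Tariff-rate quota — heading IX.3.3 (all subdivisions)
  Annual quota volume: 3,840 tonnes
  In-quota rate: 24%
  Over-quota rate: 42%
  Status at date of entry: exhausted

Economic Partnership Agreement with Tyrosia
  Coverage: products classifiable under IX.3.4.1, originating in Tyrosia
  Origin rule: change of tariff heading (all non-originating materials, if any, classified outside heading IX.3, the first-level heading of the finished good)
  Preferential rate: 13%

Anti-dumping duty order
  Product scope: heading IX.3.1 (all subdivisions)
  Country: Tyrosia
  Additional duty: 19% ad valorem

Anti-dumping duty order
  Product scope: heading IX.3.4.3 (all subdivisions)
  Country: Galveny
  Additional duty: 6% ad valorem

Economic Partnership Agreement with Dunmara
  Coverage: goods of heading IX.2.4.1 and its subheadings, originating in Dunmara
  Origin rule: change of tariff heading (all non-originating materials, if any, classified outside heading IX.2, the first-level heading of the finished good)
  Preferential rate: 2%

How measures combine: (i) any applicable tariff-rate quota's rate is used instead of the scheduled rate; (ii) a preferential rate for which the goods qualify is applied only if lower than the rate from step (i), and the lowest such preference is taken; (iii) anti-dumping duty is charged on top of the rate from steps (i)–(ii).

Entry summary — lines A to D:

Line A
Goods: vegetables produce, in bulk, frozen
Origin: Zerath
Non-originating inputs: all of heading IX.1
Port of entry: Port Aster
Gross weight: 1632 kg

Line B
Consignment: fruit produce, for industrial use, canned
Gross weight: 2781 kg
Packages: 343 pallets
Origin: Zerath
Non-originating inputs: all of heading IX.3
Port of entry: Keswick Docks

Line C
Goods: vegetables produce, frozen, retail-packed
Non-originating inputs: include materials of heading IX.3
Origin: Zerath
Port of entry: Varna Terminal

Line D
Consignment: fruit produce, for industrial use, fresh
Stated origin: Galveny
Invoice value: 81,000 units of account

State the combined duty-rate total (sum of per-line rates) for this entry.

87%

Line A: vegetables → IX.3; frozen → IX.3.2; in bulk → IX.3.2.1. Scheduled 36%. Zerath agreement on IX.3.2: CTH met → 14% available; preferential 14%. → 14%.
Line B: fruit → IX.2; canned → IX.2.4; for industrial use → IX.2.4.1. Scheduled 16%. Zerath agreement on IX.3.2: IX.2.4.1 not covered. → 16%.
Line C: vegetables → IX.3; frozen → IX.3.2; retail-packed → IX.3.2.2. Scheduled 29%. Zerath agreement on IX.3.2: CTH not met. → 29%.
Line D: fruit → IX.2; fresh → IX.2.1; for industrial use → IX.2.1.1. Scheduled 28%. No special measure applies. → 28%.
Sum: 14% + 16% + 29% + 28% = 87%.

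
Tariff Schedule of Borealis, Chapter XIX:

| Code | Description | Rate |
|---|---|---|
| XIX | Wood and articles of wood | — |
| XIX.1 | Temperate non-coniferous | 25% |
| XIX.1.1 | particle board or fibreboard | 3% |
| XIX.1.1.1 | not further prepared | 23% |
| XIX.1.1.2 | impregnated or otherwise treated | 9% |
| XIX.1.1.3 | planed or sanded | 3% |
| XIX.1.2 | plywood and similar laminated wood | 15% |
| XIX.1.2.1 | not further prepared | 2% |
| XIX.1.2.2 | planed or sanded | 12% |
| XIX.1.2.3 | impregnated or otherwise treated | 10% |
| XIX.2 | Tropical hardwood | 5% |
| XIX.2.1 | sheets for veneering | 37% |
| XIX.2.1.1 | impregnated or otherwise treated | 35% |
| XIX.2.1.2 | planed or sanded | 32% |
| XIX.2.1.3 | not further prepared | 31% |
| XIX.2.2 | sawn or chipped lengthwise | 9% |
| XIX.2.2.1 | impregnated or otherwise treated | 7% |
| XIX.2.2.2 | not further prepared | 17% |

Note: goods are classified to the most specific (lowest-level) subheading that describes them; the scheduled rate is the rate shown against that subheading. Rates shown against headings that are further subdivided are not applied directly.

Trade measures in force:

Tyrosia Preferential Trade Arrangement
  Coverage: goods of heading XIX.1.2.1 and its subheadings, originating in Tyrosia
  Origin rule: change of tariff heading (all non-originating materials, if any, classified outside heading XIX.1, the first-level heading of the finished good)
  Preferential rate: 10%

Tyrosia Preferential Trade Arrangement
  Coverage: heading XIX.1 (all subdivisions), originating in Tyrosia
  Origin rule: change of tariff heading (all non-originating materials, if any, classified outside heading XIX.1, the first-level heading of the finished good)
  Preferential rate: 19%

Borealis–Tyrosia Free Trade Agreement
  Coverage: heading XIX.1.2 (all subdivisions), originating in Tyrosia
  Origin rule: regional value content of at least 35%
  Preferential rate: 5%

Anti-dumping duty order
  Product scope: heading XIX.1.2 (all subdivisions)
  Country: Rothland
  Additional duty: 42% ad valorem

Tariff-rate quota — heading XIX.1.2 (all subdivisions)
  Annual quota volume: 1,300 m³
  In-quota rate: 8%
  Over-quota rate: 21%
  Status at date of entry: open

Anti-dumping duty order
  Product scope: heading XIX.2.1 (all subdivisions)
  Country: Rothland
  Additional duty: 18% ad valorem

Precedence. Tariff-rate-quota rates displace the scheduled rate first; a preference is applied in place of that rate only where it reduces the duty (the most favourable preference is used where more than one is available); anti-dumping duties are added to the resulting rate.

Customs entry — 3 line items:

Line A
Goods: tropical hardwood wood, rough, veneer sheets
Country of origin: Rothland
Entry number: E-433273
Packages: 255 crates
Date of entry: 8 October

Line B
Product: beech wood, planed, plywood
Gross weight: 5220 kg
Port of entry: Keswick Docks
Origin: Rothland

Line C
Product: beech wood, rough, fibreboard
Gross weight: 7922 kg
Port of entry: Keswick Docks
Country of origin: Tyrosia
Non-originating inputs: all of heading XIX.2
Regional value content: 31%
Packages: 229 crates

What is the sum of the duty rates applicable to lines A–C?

118%

Line A: tropical hardwood → XIX.2; veneer sheets → XIX.2.1; rough → XIX.2.1.3. Scheduled 31%. anti-dumping (Rothland, XIX.2.1): +18%; total 31% + 18% = 49%. → 49%.
Line B: beech → XIX.1; plywood → XIX.1.2; planed → XIX.1.2.2. Scheduled 12%. quota on XIX.1.2 open → in-quota 8%; anti-dumping (Rothland, XIX.1.2): +42%; total 8% + 42% = 50%. → 50%.
Line C: beech → XIX.1; fibreboard → XIX.1.1; rough → XIX.1.1.1. Scheduled 23%. Tyrosia agreement on XIX.1.2.1: XIX.1.1.1 not covered; Tyrosia agreement on XIX.1: CTH met → 19% available; Tyrosia agreement on XIX.1.2: XIX.1.1.1 not covered; preferential 19%. → 19%.
Sum: 49% + 50% + 19% = 118%.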